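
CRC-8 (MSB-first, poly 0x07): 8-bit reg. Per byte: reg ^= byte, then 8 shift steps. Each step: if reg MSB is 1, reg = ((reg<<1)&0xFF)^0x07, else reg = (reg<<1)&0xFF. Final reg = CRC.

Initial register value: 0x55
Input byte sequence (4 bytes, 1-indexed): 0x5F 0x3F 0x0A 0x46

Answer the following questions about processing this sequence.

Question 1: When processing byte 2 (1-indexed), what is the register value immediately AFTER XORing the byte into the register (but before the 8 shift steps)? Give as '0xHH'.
Register before byte 2: 0x36
Byte 2: 0x3F
0x36 XOR 0x3F = 0x09

Answer: 0x09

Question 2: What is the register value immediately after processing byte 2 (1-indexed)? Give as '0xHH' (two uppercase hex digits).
After byte 1 (0x5F): reg=0x36
After byte 2 (0x3F): reg=0x3F

Answer: 0x3F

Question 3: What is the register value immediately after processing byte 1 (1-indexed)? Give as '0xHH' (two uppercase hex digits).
Answer: 0x36

Derivation:
After byte 1 (0x5F): reg=0x36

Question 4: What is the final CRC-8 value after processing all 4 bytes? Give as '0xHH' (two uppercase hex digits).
After byte 1 (0x5F): reg=0x36
After byte 2 (0x3F): reg=0x3F
After byte 3 (0x0A): reg=0x8B
After byte 4 (0x46): reg=0x6D

Answer: 0x6D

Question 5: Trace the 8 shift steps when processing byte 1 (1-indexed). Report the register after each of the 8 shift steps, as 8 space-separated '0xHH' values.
Register before byte 1: 0x55
After XOR with byte 0x5F: 0x0A

Answer: 0x14 0x28 0x50 0xA0 0x47 0x8E 0x1B 0x36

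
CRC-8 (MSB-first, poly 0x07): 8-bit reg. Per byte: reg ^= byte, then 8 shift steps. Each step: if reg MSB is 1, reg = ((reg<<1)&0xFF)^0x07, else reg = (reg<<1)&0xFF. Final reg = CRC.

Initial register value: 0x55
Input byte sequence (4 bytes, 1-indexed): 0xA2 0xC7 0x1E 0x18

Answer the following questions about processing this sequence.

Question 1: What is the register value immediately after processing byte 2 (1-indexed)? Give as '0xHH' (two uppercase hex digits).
Answer: 0x24

Derivation:
After byte 1 (0xA2): reg=0xCB
After byte 2 (0xC7): reg=0x24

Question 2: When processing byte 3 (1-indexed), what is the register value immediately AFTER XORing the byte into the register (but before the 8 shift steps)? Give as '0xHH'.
Answer: 0x3A

Derivation:
Register before byte 3: 0x24
Byte 3: 0x1E
0x24 XOR 0x1E = 0x3A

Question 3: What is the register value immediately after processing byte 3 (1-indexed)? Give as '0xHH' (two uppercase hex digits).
After byte 1 (0xA2): reg=0xCB
After byte 2 (0xC7): reg=0x24
After byte 3 (0x1E): reg=0xA6

Answer: 0xA6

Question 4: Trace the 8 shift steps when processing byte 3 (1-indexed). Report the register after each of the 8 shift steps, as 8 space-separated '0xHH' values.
After byte 1 (0xA2): reg=0xCB
After byte 2 (0xC7): reg=0x24
Register before byte 3: 0x24
After XOR with byte 0x1E: 0x3A

Answer: 0x74 0xE8 0xD7 0xA9 0x55 0xAA 0x53 0xA6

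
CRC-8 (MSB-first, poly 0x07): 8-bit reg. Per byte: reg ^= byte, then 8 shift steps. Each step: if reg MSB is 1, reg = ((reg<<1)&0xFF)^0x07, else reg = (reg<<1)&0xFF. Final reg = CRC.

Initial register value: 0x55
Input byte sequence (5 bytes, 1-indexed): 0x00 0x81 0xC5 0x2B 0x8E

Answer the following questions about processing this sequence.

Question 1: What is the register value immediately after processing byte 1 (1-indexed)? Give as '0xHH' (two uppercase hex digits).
After byte 1 (0x00): reg=0xAC

Answer: 0xAC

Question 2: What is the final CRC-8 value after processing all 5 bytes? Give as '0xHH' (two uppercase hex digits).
Answer: 0xE7

Derivation:
After byte 1 (0x00): reg=0xAC
After byte 2 (0x81): reg=0xC3
After byte 3 (0xC5): reg=0x12
After byte 4 (0x2B): reg=0xAF
After byte 5 (0x8E): reg=0xE7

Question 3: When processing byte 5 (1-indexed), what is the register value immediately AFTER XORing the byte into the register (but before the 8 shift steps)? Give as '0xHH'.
Answer: 0x21

Derivation:
Register before byte 5: 0xAF
Byte 5: 0x8E
0xAF XOR 0x8E = 0x21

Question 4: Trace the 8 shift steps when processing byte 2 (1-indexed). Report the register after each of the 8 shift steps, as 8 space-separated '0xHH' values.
Answer: 0x5A 0xB4 0x6F 0xDE 0xBB 0x71 0xE2 0xC3

Derivation:
After byte 1 (0x00): reg=0xAC
Register before byte 2: 0xAC
After XOR with byte 0x81: 0x2D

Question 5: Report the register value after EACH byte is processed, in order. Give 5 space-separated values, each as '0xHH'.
0xAC 0xC3 0x12 0xAF 0xE7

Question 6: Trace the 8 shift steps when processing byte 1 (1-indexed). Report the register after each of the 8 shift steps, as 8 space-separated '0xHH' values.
Answer: 0xAA 0x53 0xA6 0x4B 0x96 0x2B 0x56 0xAC

Derivation:
Register before byte 1: 0x55
After XOR with byte 0x00: 0x55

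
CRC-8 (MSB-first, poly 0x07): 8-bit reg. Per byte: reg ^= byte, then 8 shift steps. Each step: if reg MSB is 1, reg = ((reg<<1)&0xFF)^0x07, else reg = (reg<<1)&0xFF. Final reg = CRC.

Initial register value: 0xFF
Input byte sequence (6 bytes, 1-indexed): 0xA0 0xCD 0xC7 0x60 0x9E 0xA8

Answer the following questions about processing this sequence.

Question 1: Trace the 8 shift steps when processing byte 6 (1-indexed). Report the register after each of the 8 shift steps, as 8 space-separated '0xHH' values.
Answer: 0x11 0x22 0x44 0x88 0x17 0x2E 0x5C 0xB8

Derivation:
After byte 1 (0xA0): reg=0x9A
After byte 2 (0xCD): reg=0xA2
After byte 3 (0xC7): reg=0x3C
After byte 4 (0x60): reg=0x93
After byte 5 (0x9E): reg=0x23
Register before byte 6: 0x23
After XOR with byte 0xA8: 0x8B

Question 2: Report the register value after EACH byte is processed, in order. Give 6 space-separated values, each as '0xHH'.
0x9A 0xA2 0x3C 0x93 0x23 0xB8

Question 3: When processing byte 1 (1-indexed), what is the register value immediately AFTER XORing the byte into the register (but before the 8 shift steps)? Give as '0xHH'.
Register before byte 1: 0xFF
Byte 1: 0xA0
0xFF XOR 0xA0 = 0x5F

Answer: 0x5F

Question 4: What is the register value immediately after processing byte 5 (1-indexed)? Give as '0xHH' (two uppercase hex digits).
Answer: 0x23

Derivation:
After byte 1 (0xA0): reg=0x9A
After byte 2 (0xCD): reg=0xA2
After byte 3 (0xC7): reg=0x3C
After byte 4 (0x60): reg=0x93
After byte 5 (0x9E): reg=0x23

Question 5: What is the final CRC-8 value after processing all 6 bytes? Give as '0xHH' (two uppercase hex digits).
Answer: 0xB8

Derivation:
After byte 1 (0xA0): reg=0x9A
After byte 2 (0xCD): reg=0xA2
After byte 3 (0xC7): reg=0x3C
After byte 4 (0x60): reg=0x93
After byte 5 (0x9E): reg=0x23
After byte 6 (0xA8): reg=0xB8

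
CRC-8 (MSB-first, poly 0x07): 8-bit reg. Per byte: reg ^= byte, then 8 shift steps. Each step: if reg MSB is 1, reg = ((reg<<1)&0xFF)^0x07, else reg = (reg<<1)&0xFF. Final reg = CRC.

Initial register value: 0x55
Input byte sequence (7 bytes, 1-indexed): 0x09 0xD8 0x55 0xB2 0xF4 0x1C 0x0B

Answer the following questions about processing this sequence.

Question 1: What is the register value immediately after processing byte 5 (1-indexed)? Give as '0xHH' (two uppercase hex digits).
After byte 1 (0x09): reg=0x93
After byte 2 (0xD8): reg=0xF6
After byte 3 (0x55): reg=0x60
After byte 4 (0xB2): reg=0x30
After byte 5 (0xF4): reg=0x52

Answer: 0x52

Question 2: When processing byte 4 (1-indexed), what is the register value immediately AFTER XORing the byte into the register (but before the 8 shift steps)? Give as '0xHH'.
Answer: 0xD2

Derivation:
Register before byte 4: 0x60
Byte 4: 0xB2
0x60 XOR 0xB2 = 0xD2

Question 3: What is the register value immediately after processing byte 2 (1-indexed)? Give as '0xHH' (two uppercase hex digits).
Answer: 0xF6

Derivation:
After byte 1 (0x09): reg=0x93
After byte 2 (0xD8): reg=0xF6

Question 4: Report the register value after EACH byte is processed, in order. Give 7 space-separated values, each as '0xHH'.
0x93 0xF6 0x60 0x30 0x52 0xED 0xBC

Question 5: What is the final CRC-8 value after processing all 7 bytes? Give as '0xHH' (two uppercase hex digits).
After byte 1 (0x09): reg=0x93
After byte 2 (0xD8): reg=0xF6
After byte 3 (0x55): reg=0x60
After byte 4 (0xB2): reg=0x30
After byte 5 (0xF4): reg=0x52
After byte 6 (0x1C): reg=0xED
After byte 7 (0x0B): reg=0xBC

Answer: 0xBC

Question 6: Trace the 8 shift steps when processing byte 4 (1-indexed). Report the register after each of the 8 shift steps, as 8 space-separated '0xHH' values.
After byte 1 (0x09): reg=0x93
After byte 2 (0xD8): reg=0xF6
After byte 3 (0x55): reg=0x60
Register before byte 4: 0x60
After XOR with byte 0xB2: 0xD2

Answer: 0xA3 0x41 0x82 0x03 0x06 0x0C 0x18 0x30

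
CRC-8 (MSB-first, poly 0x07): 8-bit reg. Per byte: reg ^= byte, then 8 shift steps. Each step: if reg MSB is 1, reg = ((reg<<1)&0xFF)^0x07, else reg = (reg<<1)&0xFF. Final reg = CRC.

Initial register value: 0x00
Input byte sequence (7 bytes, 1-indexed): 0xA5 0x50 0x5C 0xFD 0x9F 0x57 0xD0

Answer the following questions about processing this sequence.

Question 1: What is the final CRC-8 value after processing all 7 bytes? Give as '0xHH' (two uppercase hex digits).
Answer: 0x4F

Derivation:
After byte 1 (0xA5): reg=0x72
After byte 2 (0x50): reg=0xEE
After byte 3 (0x5C): reg=0x17
After byte 4 (0xFD): reg=0x98
After byte 5 (0x9F): reg=0x15
After byte 6 (0x57): reg=0xC9
After byte 7 (0xD0): reg=0x4F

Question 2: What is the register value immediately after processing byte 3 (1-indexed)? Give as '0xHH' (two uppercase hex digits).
Answer: 0x17

Derivation:
After byte 1 (0xA5): reg=0x72
After byte 2 (0x50): reg=0xEE
After byte 3 (0x5C): reg=0x17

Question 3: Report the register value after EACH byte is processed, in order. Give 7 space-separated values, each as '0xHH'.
0x72 0xEE 0x17 0x98 0x15 0xC9 0x4F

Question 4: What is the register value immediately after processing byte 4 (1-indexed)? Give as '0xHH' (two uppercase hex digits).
Answer: 0x98

Derivation:
After byte 1 (0xA5): reg=0x72
After byte 2 (0x50): reg=0xEE
After byte 3 (0x5C): reg=0x17
After byte 4 (0xFD): reg=0x98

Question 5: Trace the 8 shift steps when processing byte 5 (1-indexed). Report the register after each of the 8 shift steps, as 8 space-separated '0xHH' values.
After byte 1 (0xA5): reg=0x72
After byte 2 (0x50): reg=0xEE
After byte 3 (0x5C): reg=0x17
After byte 4 (0xFD): reg=0x98
Register before byte 5: 0x98
After XOR with byte 0x9F: 0x07

Answer: 0x0E 0x1C 0x38 0x70 0xE0 0xC7 0x89 0x15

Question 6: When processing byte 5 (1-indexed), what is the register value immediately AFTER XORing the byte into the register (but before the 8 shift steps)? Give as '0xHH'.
Register before byte 5: 0x98
Byte 5: 0x9F
0x98 XOR 0x9F = 0x07

Answer: 0x07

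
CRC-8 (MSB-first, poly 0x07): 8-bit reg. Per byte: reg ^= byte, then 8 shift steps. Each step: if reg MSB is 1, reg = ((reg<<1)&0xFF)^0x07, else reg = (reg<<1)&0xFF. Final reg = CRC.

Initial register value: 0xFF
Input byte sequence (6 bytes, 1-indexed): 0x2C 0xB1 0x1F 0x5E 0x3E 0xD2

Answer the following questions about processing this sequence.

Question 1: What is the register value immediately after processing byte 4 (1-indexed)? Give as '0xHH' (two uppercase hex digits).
After byte 1 (0x2C): reg=0x37
After byte 2 (0xB1): reg=0x9B
After byte 3 (0x1F): reg=0x95
After byte 4 (0x5E): reg=0x7F

Answer: 0x7F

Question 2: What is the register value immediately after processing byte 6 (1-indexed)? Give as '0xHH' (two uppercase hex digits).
After byte 1 (0x2C): reg=0x37
After byte 2 (0xB1): reg=0x9B
After byte 3 (0x1F): reg=0x95
After byte 4 (0x5E): reg=0x7F
After byte 5 (0x3E): reg=0xC0
After byte 6 (0xD2): reg=0x7E

Answer: 0x7E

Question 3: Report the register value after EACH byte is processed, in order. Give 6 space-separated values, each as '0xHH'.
0x37 0x9B 0x95 0x7F 0xC0 0x7E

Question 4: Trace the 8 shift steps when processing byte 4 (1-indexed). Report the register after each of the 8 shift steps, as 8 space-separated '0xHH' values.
After byte 1 (0x2C): reg=0x37
After byte 2 (0xB1): reg=0x9B
After byte 3 (0x1F): reg=0x95
Register before byte 4: 0x95
After XOR with byte 0x5E: 0xCB

Answer: 0x91 0x25 0x4A 0x94 0x2F 0x5E 0xBC 0x7F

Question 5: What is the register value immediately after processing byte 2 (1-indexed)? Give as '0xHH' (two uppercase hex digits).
After byte 1 (0x2C): reg=0x37
After byte 2 (0xB1): reg=0x9B

Answer: 0x9B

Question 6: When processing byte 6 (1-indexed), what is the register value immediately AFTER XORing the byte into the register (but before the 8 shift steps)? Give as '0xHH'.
Answer: 0x12

Derivation:
Register before byte 6: 0xC0
Byte 6: 0xD2
0xC0 XOR 0xD2 = 0x12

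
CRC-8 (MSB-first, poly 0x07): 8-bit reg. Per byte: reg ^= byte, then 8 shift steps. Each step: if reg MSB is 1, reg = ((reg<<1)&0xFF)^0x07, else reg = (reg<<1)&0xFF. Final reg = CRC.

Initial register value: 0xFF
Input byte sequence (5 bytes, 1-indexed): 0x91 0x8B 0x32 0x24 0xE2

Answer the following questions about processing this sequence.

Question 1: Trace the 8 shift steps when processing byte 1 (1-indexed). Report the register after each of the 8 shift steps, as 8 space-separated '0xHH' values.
Register before byte 1: 0xFF
After XOR with byte 0x91: 0x6E

Answer: 0xDC 0xBF 0x79 0xF2 0xE3 0xC1 0x85 0x0D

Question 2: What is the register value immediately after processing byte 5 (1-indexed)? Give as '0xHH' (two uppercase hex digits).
After byte 1 (0x91): reg=0x0D
After byte 2 (0x8B): reg=0x9B
After byte 3 (0x32): reg=0x56
After byte 4 (0x24): reg=0x59
After byte 5 (0xE2): reg=0x28

Answer: 0x28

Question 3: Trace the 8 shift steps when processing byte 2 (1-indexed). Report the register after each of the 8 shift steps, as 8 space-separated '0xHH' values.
Answer: 0x0B 0x16 0x2C 0x58 0xB0 0x67 0xCE 0x9B

Derivation:
After byte 1 (0x91): reg=0x0D
Register before byte 2: 0x0D
After XOR with byte 0x8B: 0x86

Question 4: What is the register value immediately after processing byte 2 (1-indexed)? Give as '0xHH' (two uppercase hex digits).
Answer: 0x9B

Derivation:
After byte 1 (0x91): reg=0x0D
After byte 2 (0x8B): reg=0x9B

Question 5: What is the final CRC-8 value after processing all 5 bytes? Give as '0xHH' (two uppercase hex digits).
Answer: 0x28

Derivation:
After byte 1 (0x91): reg=0x0D
After byte 2 (0x8B): reg=0x9B
After byte 3 (0x32): reg=0x56
After byte 4 (0x24): reg=0x59
After byte 5 (0xE2): reg=0x28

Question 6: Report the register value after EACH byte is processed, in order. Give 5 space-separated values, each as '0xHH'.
0x0D 0x9B 0x56 0x59 0x28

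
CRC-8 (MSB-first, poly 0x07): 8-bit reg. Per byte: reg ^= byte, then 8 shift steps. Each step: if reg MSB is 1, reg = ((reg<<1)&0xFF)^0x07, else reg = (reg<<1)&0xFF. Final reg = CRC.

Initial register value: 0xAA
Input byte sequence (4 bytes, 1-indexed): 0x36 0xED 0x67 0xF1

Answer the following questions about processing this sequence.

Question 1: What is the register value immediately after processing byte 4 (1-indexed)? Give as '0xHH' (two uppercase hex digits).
Answer: 0xA6

Derivation:
After byte 1 (0x36): reg=0xDD
After byte 2 (0xED): reg=0x90
After byte 3 (0x67): reg=0xCB
After byte 4 (0xF1): reg=0xA6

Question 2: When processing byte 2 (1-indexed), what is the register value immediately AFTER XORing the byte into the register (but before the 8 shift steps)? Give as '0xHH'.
Answer: 0x30

Derivation:
Register before byte 2: 0xDD
Byte 2: 0xED
0xDD XOR 0xED = 0x30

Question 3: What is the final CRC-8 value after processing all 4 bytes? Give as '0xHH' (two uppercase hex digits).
After byte 1 (0x36): reg=0xDD
After byte 2 (0xED): reg=0x90
After byte 3 (0x67): reg=0xCB
After byte 4 (0xF1): reg=0xA6

Answer: 0xA6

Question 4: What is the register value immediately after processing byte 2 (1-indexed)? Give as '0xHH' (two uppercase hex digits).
After byte 1 (0x36): reg=0xDD
After byte 2 (0xED): reg=0x90

Answer: 0x90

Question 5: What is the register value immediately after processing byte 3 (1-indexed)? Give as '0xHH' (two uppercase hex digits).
Answer: 0xCB

Derivation:
After byte 1 (0x36): reg=0xDD
After byte 2 (0xED): reg=0x90
After byte 3 (0x67): reg=0xCB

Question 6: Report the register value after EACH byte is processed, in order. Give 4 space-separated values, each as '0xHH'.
0xDD 0x90 0xCB 0xA6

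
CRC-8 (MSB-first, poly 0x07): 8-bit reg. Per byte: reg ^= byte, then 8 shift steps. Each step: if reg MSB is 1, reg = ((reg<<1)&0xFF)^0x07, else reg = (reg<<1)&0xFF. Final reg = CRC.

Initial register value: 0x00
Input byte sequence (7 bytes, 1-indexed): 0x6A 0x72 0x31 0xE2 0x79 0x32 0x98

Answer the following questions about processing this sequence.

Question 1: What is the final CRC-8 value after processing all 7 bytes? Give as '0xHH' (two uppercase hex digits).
Answer: 0x05

Derivation:
After byte 1 (0x6A): reg=0x11
After byte 2 (0x72): reg=0x2E
After byte 3 (0x31): reg=0x5D
After byte 4 (0xE2): reg=0x34
After byte 5 (0x79): reg=0xE4
After byte 6 (0x32): reg=0x2C
After byte 7 (0x98): reg=0x05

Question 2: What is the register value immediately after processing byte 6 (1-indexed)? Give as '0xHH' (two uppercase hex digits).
Answer: 0x2C

Derivation:
After byte 1 (0x6A): reg=0x11
After byte 2 (0x72): reg=0x2E
After byte 3 (0x31): reg=0x5D
After byte 4 (0xE2): reg=0x34
After byte 5 (0x79): reg=0xE4
After byte 6 (0x32): reg=0x2C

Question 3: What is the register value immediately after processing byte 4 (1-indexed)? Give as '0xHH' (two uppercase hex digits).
Answer: 0x34

Derivation:
After byte 1 (0x6A): reg=0x11
After byte 2 (0x72): reg=0x2E
After byte 3 (0x31): reg=0x5D
After byte 4 (0xE2): reg=0x34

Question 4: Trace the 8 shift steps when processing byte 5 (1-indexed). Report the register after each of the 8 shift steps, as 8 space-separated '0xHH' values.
Answer: 0x9A 0x33 0x66 0xCC 0x9F 0x39 0x72 0xE4

Derivation:
After byte 1 (0x6A): reg=0x11
After byte 2 (0x72): reg=0x2E
After byte 3 (0x31): reg=0x5D
After byte 4 (0xE2): reg=0x34
Register before byte 5: 0x34
After XOR with byte 0x79: 0x4D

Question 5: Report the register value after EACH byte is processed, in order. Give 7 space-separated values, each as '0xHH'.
0x11 0x2E 0x5D 0x34 0xE4 0x2C 0x05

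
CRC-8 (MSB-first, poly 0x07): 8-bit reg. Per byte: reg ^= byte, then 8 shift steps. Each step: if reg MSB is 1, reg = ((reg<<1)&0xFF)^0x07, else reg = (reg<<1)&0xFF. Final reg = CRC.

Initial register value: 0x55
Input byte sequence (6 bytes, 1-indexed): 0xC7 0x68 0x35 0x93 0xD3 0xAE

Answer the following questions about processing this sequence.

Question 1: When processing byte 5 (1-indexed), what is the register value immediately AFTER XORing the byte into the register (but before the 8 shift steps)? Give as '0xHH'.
Answer: 0x75

Derivation:
Register before byte 5: 0xA6
Byte 5: 0xD3
0xA6 XOR 0xD3 = 0x75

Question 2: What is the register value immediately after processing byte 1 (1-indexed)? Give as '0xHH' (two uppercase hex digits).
After byte 1 (0xC7): reg=0xF7

Answer: 0xF7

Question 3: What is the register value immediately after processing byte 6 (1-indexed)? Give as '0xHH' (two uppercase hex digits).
Answer: 0xA0

Derivation:
After byte 1 (0xC7): reg=0xF7
After byte 2 (0x68): reg=0xD4
After byte 3 (0x35): reg=0xA9
After byte 4 (0x93): reg=0xA6
After byte 5 (0xD3): reg=0x4C
After byte 6 (0xAE): reg=0xA0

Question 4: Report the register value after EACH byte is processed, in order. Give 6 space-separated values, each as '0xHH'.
0xF7 0xD4 0xA9 0xA6 0x4C 0xA0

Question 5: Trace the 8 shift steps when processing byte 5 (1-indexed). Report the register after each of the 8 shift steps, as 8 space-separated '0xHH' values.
After byte 1 (0xC7): reg=0xF7
After byte 2 (0x68): reg=0xD4
After byte 3 (0x35): reg=0xA9
After byte 4 (0x93): reg=0xA6
Register before byte 5: 0xA6
After XOR with byte 0xD3: 0x75

Answer: 0xEA 0xD3 0xA1 0x45 0x8A 0x13 0x26 0x4C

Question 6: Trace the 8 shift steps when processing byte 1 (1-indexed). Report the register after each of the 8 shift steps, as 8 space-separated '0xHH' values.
Register before byte 1: 0x55
After XOR with byte 0xC7: 0x92

Answer: 0x23 0x46 0x8C 0x1F 0x3E 0x7C 0xF8 0xF7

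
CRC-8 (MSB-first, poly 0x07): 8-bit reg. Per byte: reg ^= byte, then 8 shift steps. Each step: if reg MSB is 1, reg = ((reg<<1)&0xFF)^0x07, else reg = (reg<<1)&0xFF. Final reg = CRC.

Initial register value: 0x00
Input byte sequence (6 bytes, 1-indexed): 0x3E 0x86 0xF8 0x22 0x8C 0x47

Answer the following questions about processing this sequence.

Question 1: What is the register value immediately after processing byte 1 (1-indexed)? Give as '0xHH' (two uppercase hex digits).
After byte 1 (0x3E): reg=0xBA

Answer: 0xBA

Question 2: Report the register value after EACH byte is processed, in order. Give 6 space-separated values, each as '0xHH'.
0xBA 0xB4 0xE3 0x49 0x55 0x7E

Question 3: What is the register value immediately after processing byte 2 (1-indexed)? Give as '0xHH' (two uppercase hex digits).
After byte 1 (0x3E): reg=0xBA
After byte 2 (0x86): reg=0xB4

Answer: 0xB4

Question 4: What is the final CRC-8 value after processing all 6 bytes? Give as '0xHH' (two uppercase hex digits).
After byte 1 (0x3E): reg=0xBA
After byte 2 (0x86): reg=0xB4
After byte 3 (0xF8): reg=0xE3
After byte 4 (0x22): reg=0x49
After byte 5 (0x8C): reg=0x55
After byte 6 (0x47): reg=0x7E

Answer: 0x7E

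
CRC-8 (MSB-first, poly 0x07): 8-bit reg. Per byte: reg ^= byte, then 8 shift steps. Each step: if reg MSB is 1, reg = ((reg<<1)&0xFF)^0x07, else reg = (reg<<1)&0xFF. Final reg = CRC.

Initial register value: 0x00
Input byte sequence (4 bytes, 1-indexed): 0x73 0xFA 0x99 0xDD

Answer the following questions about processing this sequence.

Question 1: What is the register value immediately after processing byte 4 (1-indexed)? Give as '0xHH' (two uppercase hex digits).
After byte 1 (0x73): reg=0x5E
After byte 2 (0xFA): reg=0x75
After byte 3 (0x99): reg=0x8A
After byte 4 (0xDD): reg=0xA2

Answer: 0xA2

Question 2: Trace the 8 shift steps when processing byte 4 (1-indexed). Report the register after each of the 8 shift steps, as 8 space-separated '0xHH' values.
After byte 1 (0x73): reg=0x5E
After byte 2 (0xFA): reg=0x75
After byte 3 (0x99): reg=0x8A
Register before byte 4: 0x8A
After XOR with byte 0xDD: 0x57

Answer: 0xAE 0x5B 0xB6 0x6B 0xD6 0xAB 0x51 0xA2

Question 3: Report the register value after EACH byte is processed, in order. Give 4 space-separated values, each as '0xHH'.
0x5E 0x75 0x8A 0xA2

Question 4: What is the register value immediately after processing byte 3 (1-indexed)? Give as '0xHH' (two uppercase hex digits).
Answer: 0x8A

Derivation:
After byte 1 (0x73): reg=0x5E
After byte 2 (0xFA): reg=0x75
After byte 3 (0x99): reg=0x8A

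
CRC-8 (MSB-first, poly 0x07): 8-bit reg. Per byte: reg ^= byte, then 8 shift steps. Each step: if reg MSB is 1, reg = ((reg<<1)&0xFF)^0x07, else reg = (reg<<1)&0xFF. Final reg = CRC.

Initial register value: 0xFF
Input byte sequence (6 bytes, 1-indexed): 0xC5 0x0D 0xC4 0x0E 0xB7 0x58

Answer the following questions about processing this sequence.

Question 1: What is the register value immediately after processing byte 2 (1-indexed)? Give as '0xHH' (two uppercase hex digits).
Answer: 0x58

Derivation:
After byte 1 (0xC5): reg=0xA6
After byte 2 (0x0D): reg=0x58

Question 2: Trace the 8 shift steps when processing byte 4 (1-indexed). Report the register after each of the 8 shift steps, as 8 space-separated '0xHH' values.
Answer: 0xA1 0x45 0x8A 0x13 0x26 0x4C 0x98 0x37

Derivation:
After byte 1 (0xC5): reg=0xA6
After byte 2 (0x0D): reg=0x58
After byte 3 (0xC4): reg=0xDD
Register before byte 4: 0xDD
After XOR with byte 0x0E: 0xD3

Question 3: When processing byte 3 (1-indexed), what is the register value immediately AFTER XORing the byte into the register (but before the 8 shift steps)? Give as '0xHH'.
Answer: 0x9C

Derivation:
Register before byte 3: 0x58
Byte 3: 0xC4
0x58 XOR 0xC4 = 0x9C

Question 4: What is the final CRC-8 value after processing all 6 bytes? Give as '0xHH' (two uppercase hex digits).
Answer: 0x39

Derivation:
After byte 1 (0xC5): reg=0xA6
After byte 2 (0x0D): reg=0x58
After byte 3 (0xC4): reg=0xDD
After byte 4 (0x0E): reg=0x37
After byte 5 (0xB7): reg=0x89
After byte 6 (0x58): reg=0x39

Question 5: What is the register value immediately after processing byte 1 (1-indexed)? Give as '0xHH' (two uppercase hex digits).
After byte 1 (0xC5): reg=0xA6

Answer: 0xA6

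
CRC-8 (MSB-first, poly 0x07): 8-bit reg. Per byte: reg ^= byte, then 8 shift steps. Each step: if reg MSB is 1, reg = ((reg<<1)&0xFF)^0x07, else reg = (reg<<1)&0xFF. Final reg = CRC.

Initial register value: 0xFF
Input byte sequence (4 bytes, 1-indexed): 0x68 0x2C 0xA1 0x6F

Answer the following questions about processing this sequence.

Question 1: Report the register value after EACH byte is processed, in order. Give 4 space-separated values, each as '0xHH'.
0xEC 0x4E 0x83 0x8A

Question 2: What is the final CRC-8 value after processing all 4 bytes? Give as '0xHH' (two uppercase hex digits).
Answer: 0x8A

Derivation:
After byte 1 (0x68): reg=0xEC
After byte 2 (0x2C): reg=0x4E
After byte 3 (0xA1): reg=0x83
After byte 4 (0x6F): reg=0x8A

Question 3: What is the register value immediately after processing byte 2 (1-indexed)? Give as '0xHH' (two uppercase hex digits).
After byte 1 (0x68): reg=0xEC
After byte 2 (0x2C): reg=0x4E

Answer: 0x4E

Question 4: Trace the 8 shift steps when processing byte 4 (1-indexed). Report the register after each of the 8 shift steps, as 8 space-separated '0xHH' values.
After byte 1 (0x68): reg=0xEC
After byte 2 (0x2C): reg=0x4E
After byte 3 (0xA1): reg=0x83
Register before byte 4: 0x83
After XOR with byte 0x6F: 0xEC

Answer: 0xDF 0xB9 0x75 0xEA 0xD3 0xA1 0x45 0x8A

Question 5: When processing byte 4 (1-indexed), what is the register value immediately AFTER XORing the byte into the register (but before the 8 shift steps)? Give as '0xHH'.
Register before byte 4: 0x83
Byte 4: 0x6F
0x83 XOR 0x6F = 0xEC

Answer: 0xEC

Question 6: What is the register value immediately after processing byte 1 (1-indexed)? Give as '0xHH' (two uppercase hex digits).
After byte 1 (0x68): reg=0xEC

Answer: 0xEC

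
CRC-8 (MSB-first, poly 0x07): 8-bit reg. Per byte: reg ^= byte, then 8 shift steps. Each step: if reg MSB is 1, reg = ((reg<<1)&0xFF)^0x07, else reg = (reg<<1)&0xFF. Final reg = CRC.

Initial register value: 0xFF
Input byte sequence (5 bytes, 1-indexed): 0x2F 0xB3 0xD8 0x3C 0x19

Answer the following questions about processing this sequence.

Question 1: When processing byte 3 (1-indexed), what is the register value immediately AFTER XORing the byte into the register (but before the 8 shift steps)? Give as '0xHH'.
Register before byte 3: 0xAA
Byte 3: 0xD8
0xAA XOR 0xD8 = 0x72

Answer: 0x72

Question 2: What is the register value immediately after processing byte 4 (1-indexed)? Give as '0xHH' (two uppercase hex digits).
Answer: 0x3C

Derivation:
After byte 1 (0x2F): reg=0x3E
After byte 2 (0xB3): reg=0xAA
After byte 3 (0xD8): reg=0x59
After byte 4 (0x3C): reg=0x3C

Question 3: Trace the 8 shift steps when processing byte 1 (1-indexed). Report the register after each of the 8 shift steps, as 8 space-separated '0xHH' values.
Register before byte 1: 0xFF
After XOR with byte 0x2F: 0xD0

Answer: 0xA7 0x49 0x92 0x23 0x46 0x8C 0x1F 0x3E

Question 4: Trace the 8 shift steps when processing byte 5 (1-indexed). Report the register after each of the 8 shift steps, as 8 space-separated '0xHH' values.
Answer: 0x4A 0x94 0x2F 0x5E 0xBC 0x7F 0xFE 0xFB

Derivation:
After byte 1 (0x2F): reg=0x3E
After byte 2 (0xB3): reg=0xAA
After byte 3 (0xD8): reg=0x59
After byte 4 (0x3C): reg=0x3C
Register before byte 5: 0x3C
After XOR with byte 0x19: 0x25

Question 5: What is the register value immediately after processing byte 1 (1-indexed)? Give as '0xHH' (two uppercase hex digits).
Answer: 0x3E

Derivation:
After byte 1 (0x2F): reg=0x3E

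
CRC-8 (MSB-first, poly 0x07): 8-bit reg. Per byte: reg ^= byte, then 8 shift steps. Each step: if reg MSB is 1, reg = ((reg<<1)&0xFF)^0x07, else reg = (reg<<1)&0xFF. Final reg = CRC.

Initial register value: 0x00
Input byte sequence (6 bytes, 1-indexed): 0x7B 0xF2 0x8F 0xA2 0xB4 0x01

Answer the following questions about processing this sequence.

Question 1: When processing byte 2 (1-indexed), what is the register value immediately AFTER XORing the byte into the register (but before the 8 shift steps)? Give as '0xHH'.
Answer: 0x94

Derivation:
Register before byte 2: 0x66
Byte 2: 0xF2
0x66 XOR 0xF2 = 0x94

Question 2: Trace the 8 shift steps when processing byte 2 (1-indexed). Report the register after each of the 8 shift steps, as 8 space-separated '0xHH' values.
After byte 1 (0x7B): reg=0x66
Register before byte 2: 0x66
After XOR with byte 0xF2: 0x94

Answer: 0x2F 0x5E 0xBC 0x7F 0xFE 0xFB 0xF1 0xE5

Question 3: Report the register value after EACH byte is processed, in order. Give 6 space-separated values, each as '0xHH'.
0x66 0xE5 0x11 0x10 0x75 0x4B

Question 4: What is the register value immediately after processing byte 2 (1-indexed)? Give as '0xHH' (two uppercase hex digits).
Answer: 0xE5

Derivation:
After byte 1 (0x7B): reg=0x66
After byte 2 (0xF2): reg=0xE5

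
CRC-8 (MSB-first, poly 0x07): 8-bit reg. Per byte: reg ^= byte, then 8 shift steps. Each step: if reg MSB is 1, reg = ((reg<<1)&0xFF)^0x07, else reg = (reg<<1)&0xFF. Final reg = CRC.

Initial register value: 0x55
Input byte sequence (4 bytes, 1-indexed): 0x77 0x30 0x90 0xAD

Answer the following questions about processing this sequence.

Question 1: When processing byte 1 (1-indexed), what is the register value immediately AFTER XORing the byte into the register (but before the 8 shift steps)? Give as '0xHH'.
Answer: 0x22

Derivation:
Register before byte 1: 0x55
Byte 1: 0x77
0x55 XOR 0x77 = 0x22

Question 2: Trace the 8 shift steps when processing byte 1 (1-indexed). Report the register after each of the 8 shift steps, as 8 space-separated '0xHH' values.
Answer: 0x44 0x88 0x17 0x2E 0x5C 0xB8 0x77 0xEE

Derivation:
Register before byte 1: 0x55
After XOR with byte 0x77: 0x22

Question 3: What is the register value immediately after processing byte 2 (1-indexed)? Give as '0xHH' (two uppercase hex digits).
Answer: 0x14

Derivation:
After byte 1 (0x77): reg=0xEE
After byte 2 (0x30): reg=0x14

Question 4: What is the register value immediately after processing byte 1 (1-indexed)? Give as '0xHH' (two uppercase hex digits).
After byte 1 (0x77): reg=0xEE

Answer: 0xEE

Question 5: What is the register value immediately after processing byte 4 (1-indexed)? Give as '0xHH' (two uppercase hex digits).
After byte 1 (0x77): reg=0xEE
After byte 2 (0x30): reg=0x14
After byte 3 (0x90): reg=0x95
After byte 4 (0xAD): reg=0xA8

Answer: 0xA8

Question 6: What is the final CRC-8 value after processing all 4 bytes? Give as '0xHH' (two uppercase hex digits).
After byte 1 (0x77): reg=0xEE
After byte 2 (0x30): reg=0x14
After byte 3 (0x90): reg=0x95
After byte 4 (0xAD): reg=0xA8

Answer: 0xA8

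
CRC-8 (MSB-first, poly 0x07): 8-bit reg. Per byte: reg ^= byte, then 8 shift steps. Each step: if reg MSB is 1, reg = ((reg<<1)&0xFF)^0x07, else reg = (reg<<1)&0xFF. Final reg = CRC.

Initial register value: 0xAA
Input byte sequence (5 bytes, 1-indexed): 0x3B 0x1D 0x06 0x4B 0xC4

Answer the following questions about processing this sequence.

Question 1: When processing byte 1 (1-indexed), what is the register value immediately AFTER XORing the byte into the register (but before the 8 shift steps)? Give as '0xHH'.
Register before byte 1: 0xAA
Byte 1: 0x3B
0xAA XOR 0x3B = 0x91

Answer: 0x91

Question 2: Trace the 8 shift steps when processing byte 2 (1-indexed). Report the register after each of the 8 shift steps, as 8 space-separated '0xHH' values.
After byte 1 (0x3B): reg=0xFE
Register before byte 2: 0xFE
After XOR with byte 0x1D: 0xE3

Answer: 0xC1 0x85 0x0D 0x1A 0x34 0x68 0xD0 0xA7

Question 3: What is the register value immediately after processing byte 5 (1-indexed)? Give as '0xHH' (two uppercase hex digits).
Answer: 0xBD

Derivation:
After byte 1 (0x3B): reg=0xFE
After byte 2 (0x1D): reg=0xA7
After byte 3 (0x06): reg=0x6E
After byte 4 (0x4B): reg=0xFB
After byte 5 (0xC4): reg=0xBD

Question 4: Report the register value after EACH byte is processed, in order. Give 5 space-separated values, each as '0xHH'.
0xFE 0xA7 0x6E 0xFB 0xBD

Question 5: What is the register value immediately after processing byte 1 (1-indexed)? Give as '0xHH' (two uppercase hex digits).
After byte 1 (0x3B): reg=0xFE

Answer: 0xFE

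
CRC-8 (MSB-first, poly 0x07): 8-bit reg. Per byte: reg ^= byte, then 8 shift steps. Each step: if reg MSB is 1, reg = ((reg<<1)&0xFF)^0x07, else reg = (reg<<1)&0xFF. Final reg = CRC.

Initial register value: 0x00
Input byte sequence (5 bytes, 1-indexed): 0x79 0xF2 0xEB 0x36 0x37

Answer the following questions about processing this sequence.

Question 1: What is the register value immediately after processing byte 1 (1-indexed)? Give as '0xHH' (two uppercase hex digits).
Answer: 0x68

Derivation:
After byte 1 (0x79): reg=0x68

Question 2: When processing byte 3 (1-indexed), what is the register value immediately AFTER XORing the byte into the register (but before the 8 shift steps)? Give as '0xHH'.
Answer: 0x24

Derivation:
Register before byte 3: 0xCF
Byte 3: 0xEB
0xCF XOR 0xEB = 0x24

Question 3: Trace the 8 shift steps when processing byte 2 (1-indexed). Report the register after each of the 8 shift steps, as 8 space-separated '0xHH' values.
Answer: 0x33 0x66 0xCC 0x9F 0x39 0x72 0xE4 0xCF

Derivation:
After byte 1 (0x79): reg=0x68
Register before byte 2: 0x68
After XOR with byte 0xF2: 0x9A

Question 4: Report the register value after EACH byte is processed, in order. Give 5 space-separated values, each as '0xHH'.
0x68 0xCF 0xFC 0x78 0xEA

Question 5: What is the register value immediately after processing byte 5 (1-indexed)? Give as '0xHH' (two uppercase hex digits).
After byte 1 (0x79): reg=0x68
After byte 2 (0xF2): reg=0xCF
After byte 3 (0xEB): reg=0xFC
After byte 4 (0x36): reg=0x78
After byte 5 (0x37): reg=0xEA

Answer: 0xEA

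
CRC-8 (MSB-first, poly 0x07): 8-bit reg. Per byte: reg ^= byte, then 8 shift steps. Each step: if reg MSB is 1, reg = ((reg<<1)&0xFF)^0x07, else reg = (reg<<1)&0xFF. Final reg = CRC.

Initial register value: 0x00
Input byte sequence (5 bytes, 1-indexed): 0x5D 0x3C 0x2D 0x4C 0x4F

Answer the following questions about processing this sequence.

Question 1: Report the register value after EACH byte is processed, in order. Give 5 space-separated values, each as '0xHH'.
0x94 0x51 0x73 0xBD 0xD0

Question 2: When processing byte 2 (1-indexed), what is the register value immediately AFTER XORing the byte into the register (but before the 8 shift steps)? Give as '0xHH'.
Answer: 0xA8

Derivation:
Register before byte 2: 0x94
Byte 2: 0x3C
0x94 XOR 0x3C = 0xA8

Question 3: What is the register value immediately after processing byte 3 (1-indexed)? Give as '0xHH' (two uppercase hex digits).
Answer: 0x73

Derivation:
After byte 1 (0x5D): reg=0x94
After byte 2 (0x3C): reg=0x51
After byte 3 (0x2D): reg=0x73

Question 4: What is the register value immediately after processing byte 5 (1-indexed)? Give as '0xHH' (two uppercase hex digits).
Answer: 0xD0

Derivation:
After byte 1 (0x5D): reg=0x94
After byte 2 (0x3C): reg=0x51
After byte 3 (0x2D): reg=0x73
After byte 4 (0x4C): reg=0xBD
After byte 5 (0x4F): reg=0xD0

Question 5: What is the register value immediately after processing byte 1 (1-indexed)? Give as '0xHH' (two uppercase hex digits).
Answer: 0x94

Derivation:
After byte 1 (0x5D): reg=0x94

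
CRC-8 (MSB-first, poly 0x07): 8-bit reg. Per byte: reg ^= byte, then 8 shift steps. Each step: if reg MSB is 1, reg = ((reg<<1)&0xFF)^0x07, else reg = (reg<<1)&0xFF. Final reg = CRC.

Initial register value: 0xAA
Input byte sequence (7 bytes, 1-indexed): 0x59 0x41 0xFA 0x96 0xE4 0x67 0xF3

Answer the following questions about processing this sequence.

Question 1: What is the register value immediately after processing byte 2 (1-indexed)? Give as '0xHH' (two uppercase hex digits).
Answer: 0xEB

Derivation:
After byte 1 (0x59): reg=0xD7
After byte 2 (0x41): reg=0xEB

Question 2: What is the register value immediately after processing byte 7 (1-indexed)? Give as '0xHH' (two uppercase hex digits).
After byte 1 (0x59): reg=0xD7
After byte 2 (0x41): reg=0xEB
After byte 3 (0xFA): reg=0x77
After byte 4 (0x96): reg=0xA9
After byte 5 (0xE4): reg=0xE4
After byte 6 (0x67): reg=0x80
After byte 7 (0xF3): reg=0x5E

Answer: 0x5E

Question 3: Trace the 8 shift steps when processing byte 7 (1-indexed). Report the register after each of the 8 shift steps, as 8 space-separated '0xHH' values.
Answer: 0xE6 0xCB 0x91 0x25 0x4A 0x94 0x2F 0x5E

Derivation:
After byte 1 (0x59): reg=0xD7
After byte 2 (0x41): reg=0xEB
After byte 3 (0xFA): reg=0x77
After byte 4 (0x96): reg=0xA9
After byte 5 (0xE4): reg=0xE4
After byte 6 (0x67): reg=0x80
Register before byte 7: 0x80
After XOR with byte 0xF3: 0x73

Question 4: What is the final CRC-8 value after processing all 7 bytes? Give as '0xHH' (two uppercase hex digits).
After byte 1 (0x59): reg=0xD7
After byte 2 (0x41): reg=0xEB
After byte 3 (0xFA): reg=0x77
After byte 4 (0x96): reg=0xA9
After byte 5 (0xE4): reg=0xE4
After byte 6 (0x67): reg=0x80
After byte 7 (0xF3): reg=0x5E

Answer: 0x5E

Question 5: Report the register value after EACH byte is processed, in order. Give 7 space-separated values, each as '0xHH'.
0xD7 0xEB 0x77 0xA9 0xE4 0x80 0x5E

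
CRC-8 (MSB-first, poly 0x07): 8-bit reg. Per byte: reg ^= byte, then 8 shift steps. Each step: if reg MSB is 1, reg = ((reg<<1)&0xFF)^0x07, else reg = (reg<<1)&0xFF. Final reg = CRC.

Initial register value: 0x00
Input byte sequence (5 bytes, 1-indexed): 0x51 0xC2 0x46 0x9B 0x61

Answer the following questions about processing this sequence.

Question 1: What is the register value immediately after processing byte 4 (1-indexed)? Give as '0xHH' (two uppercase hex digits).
Answer: 0x5C

Derivation:
After byte 1 (0x51): reg=0xB0
After byte 2 (0xC2): reg=0x59
After byte 3 (0x46): reg=0x5D
After byte 4 (0x9B): reg=0x5C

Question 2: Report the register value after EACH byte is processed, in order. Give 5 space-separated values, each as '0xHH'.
0xB0 0x59 0x5D 0x5C 0xB3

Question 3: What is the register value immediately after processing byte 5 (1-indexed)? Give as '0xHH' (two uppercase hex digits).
After byte 1 (0x51): reg=0xB0
After byte 2 (0xC2): reg=0x59
After byte 3 (0x46): reg=0x5D
After byte 4 (0x9B): reg=0x5C
After byte 5 (0x61): reg=0xB3

Answer: 0xB3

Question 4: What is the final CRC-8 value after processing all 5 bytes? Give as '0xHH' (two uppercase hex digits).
After byte 1 (0x51): reg=0xB0
After byte 2 (0xC2): reg=0x59
After byte 3 (0x46): reg=0x5D
After byte 4 (0x9B): reg=0x5C
After byte 5 (0x61): reg=0xB3

Answer: 0xB3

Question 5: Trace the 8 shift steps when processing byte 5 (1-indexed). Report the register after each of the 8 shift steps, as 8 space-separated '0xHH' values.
After byte 1 (0x51): reg=0xB0
After byte 2 (0xC2): reg=0x59
After byte 3 (0x46): reg=0x5D
After byte 4 (0x9B): reg=0x5C
Register before byte 5: 0x5C
After XOR with byte 0x61: 0x3D

Answer: 0x7A 0xF4 0xEF 0xD9 0xB5 0x6D 0xDA 0xB3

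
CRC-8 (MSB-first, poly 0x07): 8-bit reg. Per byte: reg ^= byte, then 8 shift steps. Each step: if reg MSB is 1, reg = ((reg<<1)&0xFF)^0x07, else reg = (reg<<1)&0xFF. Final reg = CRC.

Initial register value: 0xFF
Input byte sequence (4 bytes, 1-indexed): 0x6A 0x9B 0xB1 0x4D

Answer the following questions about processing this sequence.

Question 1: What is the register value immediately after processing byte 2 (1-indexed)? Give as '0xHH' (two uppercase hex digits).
Answer: 0x68

Derivation:
After byte 1 (0x6A): reg=0xE2
After byte 2 (0x9B): reg=0x68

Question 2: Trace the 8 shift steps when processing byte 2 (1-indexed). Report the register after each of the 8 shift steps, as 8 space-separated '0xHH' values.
Answer: 0xF2 0xE3 0xC1 0x85 0x0D 0x1A 0x34 0x68

Derivation:
After byte 1 (0x6A): reg=0xE2
Register before byte 2: 0xE2
After XOR with byte 0x9B: 0x79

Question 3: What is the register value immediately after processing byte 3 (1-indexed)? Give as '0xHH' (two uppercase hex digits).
After byte 1 (0x6A): reg=0xE2
After byte 2 (0x9B): reg=0x68
After byte 3 (0xB1): reg=0x01

Answer: 0x01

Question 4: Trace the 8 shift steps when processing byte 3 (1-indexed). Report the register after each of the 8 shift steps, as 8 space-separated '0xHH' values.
Answer: 0xB5 0x6D 0xDA 0xB3 0x61 0xC2 0x83 0x01

Derivation:
After byte 1 (0x6A): reg=0xE2
After byte 2 (0x9B): reg=0x68
Register before byte 3: 0x68
After XOR with byte 0xB1: 0xD9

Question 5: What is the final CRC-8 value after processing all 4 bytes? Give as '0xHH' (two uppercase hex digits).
Answer: 0xE3

Derivation:
After byte 1 (0x6A): reg=0xE2
After byte 2 (0x9B): reg=0x68
After byte 3 (0xB1): reg=0x01
After byte 4 (0x4D): reg=0xE3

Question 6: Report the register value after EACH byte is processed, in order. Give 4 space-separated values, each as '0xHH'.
0xE2 0x68 0x01 0xE3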